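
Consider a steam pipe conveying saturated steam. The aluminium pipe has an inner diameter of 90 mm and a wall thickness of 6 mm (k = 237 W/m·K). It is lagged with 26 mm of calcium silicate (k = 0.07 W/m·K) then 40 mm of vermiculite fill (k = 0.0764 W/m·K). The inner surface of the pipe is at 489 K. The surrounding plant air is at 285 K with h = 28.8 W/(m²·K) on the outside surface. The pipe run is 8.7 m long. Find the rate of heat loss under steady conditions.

Cylindrical conduction, so R = ln(r₂/r₁)/(2πkL) per layer, in series:
R_aluminium pipe wall = ln(51/45)/(2π×237×8.7) = 9.661×10^-6 K/W
R_calcium silicate = ln(77/51)/(2π×0.07×8.7) = 0.1077 K/W
R_vermiculite fill = ln(117/77)/(2π×0.0764×8.7) = 0.1002 K/W
R_outer film = 1/(h_o·2πr_oL) = 1/(28.8×2π×0.117×8.7) = 0.005429 K/W
R_total = 0.2133 K/W
Q = ΔT/R_total = 204/0.2133

Q ≈ 956 W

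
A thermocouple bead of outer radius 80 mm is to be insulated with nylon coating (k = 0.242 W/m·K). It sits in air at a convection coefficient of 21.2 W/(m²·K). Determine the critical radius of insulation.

For a sphere r_cr = 2k/h = 2×0.242/21.2
r_cr = 22.8 mm; since the bare radius (80 mm) is above r_cr, any added insulation will reduce heat loss.

r_cr ≈ 22.8 mm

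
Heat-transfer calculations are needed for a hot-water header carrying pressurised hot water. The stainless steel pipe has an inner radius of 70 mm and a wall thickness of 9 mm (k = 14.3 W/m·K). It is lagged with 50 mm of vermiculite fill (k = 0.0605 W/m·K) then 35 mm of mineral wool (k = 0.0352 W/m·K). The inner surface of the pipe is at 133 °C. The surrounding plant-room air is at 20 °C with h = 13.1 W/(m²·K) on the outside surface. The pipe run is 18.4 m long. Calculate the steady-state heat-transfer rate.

Q ≈ 848 W

Per-layer cylindrical resistances, series-summed:
R_stainless steel pipe wall = ln(79/70)/(2π×14.3×18.4) = 7.316×10^-5 K/W
R_vermiculite fill = ln(129/79)/(2π×0.0605×18.4) = 0.07011 K/W
R_mineral wool = ln(164/129)/(2π×0.0352×18.4) = 0.05899 K/W
R_outer film = 1/(h_o·2πr_oL) = 1/(13.1×2π×0.164×18.4) = 0.004026 K/W
R_total = 0.1332 K/W
Q = ΔT/R_total = 113/0.1332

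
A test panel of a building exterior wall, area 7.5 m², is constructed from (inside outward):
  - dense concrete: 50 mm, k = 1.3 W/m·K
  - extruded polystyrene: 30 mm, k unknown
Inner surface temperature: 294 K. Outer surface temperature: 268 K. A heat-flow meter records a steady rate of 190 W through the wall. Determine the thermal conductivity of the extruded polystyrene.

Thermal resistances in series:
R_dense concrete = L/(kA) = 0.05/(1.3×7.5) = 0.005128 K/W
Sum of known resistances R_other = 0.005128 K/W
Total R = ΔT/Q = 26/190 = 0.1368 K/W
R_extruded polystyrene = R_total − R_other = 0.1317 K/W
k = L/(R·A) = 0.03/(0.1317×7.5)

k ≈ 0.0304 W/(m·K)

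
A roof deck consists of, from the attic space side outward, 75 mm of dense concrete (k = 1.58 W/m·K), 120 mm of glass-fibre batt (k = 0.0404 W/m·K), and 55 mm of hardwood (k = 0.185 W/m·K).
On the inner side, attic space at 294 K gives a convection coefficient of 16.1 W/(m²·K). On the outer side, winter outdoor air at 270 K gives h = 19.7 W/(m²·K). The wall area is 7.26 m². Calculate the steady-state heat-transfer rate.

Q ≈ 50.8 W

Using the resistance-network approach (series):
R_inner film = 1/(h_i·A) = 1/(16.1×7.26) = 0.008555 K/W
R_dense concrete = L/(kA) = 0.075/(1.58×7.26) = 0.006538 K/W
R_glass-fibre batt = L/(kA) = 0.12/(0.0404×7.26) = 0.4091 K/W
R_hardwood = L/(kA) = 0.055/(0.185×7.26) = 0.04095 K/W
R_outer film = 1/(h_o·A) = 1/(19.7×7.26) = 0.006992 K/W
R_total = 0.4722 K/W
Q = ΔT / R_total = 24 / 0.4722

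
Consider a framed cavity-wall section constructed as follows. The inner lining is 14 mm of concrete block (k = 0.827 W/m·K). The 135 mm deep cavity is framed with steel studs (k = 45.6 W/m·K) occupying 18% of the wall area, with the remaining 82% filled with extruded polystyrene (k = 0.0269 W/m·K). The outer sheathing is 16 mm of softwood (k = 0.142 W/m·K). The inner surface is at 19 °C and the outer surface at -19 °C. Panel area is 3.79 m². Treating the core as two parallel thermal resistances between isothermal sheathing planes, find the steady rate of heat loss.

Q ≈ 986 W

Sheathing layers in series; stud and cavity paths in parallel between them.
R_inner = 0.014/(0.827×3.79) = 0.004467 K/W
R_stud  = 0.135/(45.6×0.18×3.79) = 0.00434 K/W
R_cav   = 0.135/(0.0269×0.82×3.79) = 1.615 K/W
1/R_core = 1/R_stud + 1/R_cav → R_core = 0.004328 K/W
R_outer = 0.016/(0.142×3.79) = 0.02973 K/W
R_total = 0.03852 K/W
Q = ΔT/R_total = 38/0.03852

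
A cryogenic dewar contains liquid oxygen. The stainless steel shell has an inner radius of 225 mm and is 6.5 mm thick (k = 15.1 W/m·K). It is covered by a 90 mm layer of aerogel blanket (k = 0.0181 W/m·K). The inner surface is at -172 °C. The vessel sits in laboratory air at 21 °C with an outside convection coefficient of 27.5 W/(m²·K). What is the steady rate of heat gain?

Radial (spherical) resistances in series:
R_stainless steel shell = (1/0.225 − 1/0.2315)/(4π×15.1) = 6.576×10^-4 K/W
R_aerogel blanket = (1/0.2315 − 1/0.3215)/(4π×0.0181) = 5.316 K/W
R_outer film = 1/(h·4πr_o²) = 1/(27.5×4π×0.3215²) = 0.028 K/W
R_total = 5.345 K/W
Q = ΔT/R_total = 193/5.345

Q ≈ 36.1 W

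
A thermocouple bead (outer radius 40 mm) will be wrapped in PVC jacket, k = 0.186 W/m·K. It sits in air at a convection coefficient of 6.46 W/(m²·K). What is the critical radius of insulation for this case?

For a sphere r_cr = 2k/h = 2×0.186/6.46
r_cr = 57.6 mm; since the bare radius (40 mm) is below r_cr, adding a thin layer of insulation will *increase* heat loss.

r_cr ≈ 57.6 mm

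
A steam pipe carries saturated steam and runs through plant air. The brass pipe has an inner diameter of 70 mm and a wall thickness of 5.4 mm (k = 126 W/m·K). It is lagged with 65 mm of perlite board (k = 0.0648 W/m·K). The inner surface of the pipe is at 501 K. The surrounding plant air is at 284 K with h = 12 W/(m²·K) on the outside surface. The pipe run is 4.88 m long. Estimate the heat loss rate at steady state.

Q ≈ 427 W

For a radial system each layer contributes R = ln(r_out/r_in)/(2πkL); films add R = 1/(hA).
R_brass pipe wall = ln(40.4/35)/(2π×126×4.88) = 3.714×10^-5 K/W
R_perlite board = ln(105.4/40.4)/(2π×0.0648×4.88) = 0.4826 K/W
R_outer film = 1/(h_o·2πr_oL) = 1/(12×2π×0.1054×4.88) = 0.02579 K/W
R_total = 0.5085 K/W
Q = ΔT/R_total = 217/0.5085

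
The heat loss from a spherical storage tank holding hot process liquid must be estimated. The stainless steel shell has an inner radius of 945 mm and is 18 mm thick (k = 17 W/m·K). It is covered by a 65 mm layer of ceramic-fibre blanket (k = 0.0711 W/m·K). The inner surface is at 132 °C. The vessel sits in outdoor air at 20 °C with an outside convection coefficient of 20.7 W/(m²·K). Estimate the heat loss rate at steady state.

Q ≈ 1450 W

For a spherical shell R = (1/r₁ − 1/r₂)/(4πk); film R = 1/(h·4πr²). In series:
R_stainless steel shell = (1/0.945 − 1/0.963)/(4π×17) = 9.259×10^-5 K/W
R_ceramic-fibre blanket = (1/0.963 − 1/1.028)/(4π×0.0711) = 0.07349 K/W
R_outer film = 1/(h·4πr_o²) = 1/(20.7×4π×1.028²) = 0.003638 K/W
R_total = 0.07722 K/W
Q = ΔT/R_total = 112/0.07722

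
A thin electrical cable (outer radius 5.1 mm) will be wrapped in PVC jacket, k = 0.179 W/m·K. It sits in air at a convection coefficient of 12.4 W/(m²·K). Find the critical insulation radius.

For a cylinder r_cr = k/h = 0.179/12.4
r_cr = 14.4 mm; since the bare radius (5.1 mm) is below r_cr, adding a thin layer of insulation will *increase* heat loss.

r_cr ≈ 14.4 mm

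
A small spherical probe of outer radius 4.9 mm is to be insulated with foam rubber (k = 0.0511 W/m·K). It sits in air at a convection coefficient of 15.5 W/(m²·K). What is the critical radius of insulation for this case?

For a sphere r_cr = 2k/h = 2×0.0511/15.5
r_cr = 6.59 mm; since the bare radius (4.9 mm) is below r_cr, adding a thin layer of insulation will *increase* heat loss.

r_cr ≈ 6.59 mm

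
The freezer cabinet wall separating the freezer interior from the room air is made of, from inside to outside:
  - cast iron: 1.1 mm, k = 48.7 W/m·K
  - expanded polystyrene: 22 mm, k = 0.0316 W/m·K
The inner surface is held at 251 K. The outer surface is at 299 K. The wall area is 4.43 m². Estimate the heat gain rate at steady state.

Treating each layer as a thermal resistance in series:
R_cast iron = L/(kA) = 0.0011/(48.7×4.43) = 5.099×10^-6 K/W
R_expanded polystyrene = L/(kA) = 0.022/(0.0316×4.43) = 0.1572 K/W
R_total = 0.1572 K/W
Q = ΔT / R_total = 48 / 0.1572

Q ≈ 305 W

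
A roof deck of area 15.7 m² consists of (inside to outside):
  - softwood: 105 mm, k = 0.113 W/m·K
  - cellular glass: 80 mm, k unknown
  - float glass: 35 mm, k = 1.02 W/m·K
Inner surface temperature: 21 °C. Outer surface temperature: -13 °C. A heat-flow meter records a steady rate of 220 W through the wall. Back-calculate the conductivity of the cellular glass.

k ≈ 0.0547 W/(m·K)

Series thermal resistances:
R_softwood = L/(kA) = 0.105/(0.113×15.7) = 0.05918 K/W
R_float glass = L/(kA) = 0.035/(1.02×15.7) = 0.002186 K/W
Sum of known resistances R_other = 0.06137 K/W
Total R = ΔT/Q = 34/220 = 0.1545 K/W
R_cellular glass = R_total − R_other = 0.09317 K/W
k = L/(R·A) = 0.08/(0.09317×15.7)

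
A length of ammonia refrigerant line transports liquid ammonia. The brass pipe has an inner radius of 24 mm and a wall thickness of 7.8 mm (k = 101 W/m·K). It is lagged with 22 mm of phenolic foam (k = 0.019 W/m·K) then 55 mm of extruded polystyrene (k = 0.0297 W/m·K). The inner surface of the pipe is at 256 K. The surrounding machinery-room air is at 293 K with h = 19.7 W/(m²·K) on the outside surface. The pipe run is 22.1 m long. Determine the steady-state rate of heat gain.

Q ≈ 99.1 W

Radial resistances (cylindrical: R_cond = ln(r_o/r_i)/(2πkL), R_conv = 1/(h·2πrL)):
R_brass pipe wall = ln(31.8/24)/(2π×101×22.1) = 2.007×10^-5 K/W
R_phenolic foam = ln(53.8/31.8)/(2π×0.019×22.1) = 0.1993 K/W
R_extruded polystyrene = ln(108.8/53.8)/(2π×0.0297×22.1) = 0.1708 K/W
R_outer film = 1/(h_o·2πr_oL) = 1/(19.7×2π×0.1088×22.1) = 0.00336 K/W
R_total = 0.3734 K/W
Q = ΔT/R_total = 37/0.3734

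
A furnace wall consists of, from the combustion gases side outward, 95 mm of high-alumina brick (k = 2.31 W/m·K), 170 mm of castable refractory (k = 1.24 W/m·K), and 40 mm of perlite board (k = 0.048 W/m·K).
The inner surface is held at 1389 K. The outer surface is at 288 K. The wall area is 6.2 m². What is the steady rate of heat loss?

Q ≈ 6750 W

Model the wall as resistances in series:
R_high-alumina brick = L/(kA) = 0.095/(2.31×6.2) = 0.006633 K/W
R_castable refractory = L/(kA) = 0.17/(1.24×6.2) = 0.02211 K/W
R_perlite board = L/(kA) = 0.04/(0.048×6.2) = 0.1344 K/W
R_total = 0.1632 K/W
Q = ΔT / R_total = 1101 / 0.1632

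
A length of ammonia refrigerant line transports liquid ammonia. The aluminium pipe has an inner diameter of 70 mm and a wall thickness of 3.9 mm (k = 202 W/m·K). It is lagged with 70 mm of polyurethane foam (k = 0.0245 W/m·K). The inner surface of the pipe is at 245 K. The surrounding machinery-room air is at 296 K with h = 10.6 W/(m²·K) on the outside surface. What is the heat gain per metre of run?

Per-layer cylindrical resistances, series-summed:
R_aluminium pipe wall = ln(38.9/35)/(2π×202×1) = 8.324×10^-5 K/W
R_polyurethane foam = ln(108.9/38.9)/(2π×0.0245×1) = 6.687 K/W
R_outer film = 1/(h_o·2πr_oL) = 1/(10.6×2π×0.1089×1) = 0.1379 K/W
R_total = 6.825 K/W
Q = ΔT/R_total = 51/6.825

q′ ≈ 7.47 W/m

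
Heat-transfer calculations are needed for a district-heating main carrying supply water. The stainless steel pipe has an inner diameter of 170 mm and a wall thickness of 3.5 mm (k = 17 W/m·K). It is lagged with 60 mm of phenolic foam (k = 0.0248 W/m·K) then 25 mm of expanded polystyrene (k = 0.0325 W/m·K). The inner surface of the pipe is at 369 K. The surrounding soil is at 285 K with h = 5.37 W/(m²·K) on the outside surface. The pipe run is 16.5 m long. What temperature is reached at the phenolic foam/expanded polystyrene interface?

Cylindrical conduction, so R = ln(r₂/r₁)/(2πkL) per layer, in series:
R_stainless steel pipe wall = ln(88.5/85)/(2π×17×16.5) = 2.29×10^-5 K/W
R_phenolic foam = ln(148.5/88.5)/(2π×0.0248×16.5) = 0.2013 K/W
R_expanded polystyrene = ln(173.5/148.5)/(2π×0.0325×16.5) = 0.04618 K/W
R_outer film = 1/(h_o·2πr_oL) = 1/(5.37×2π×0.1735×16.5) = 0.01035 K/W
R_total = 0.2579 K/W
Q = ΔT/R_total = 84/0.2579
Q = 326 W
T_interface = T_inner − Q·ΣR(inner→interface) = 369 − 326×0.2013

T ≈ 303 K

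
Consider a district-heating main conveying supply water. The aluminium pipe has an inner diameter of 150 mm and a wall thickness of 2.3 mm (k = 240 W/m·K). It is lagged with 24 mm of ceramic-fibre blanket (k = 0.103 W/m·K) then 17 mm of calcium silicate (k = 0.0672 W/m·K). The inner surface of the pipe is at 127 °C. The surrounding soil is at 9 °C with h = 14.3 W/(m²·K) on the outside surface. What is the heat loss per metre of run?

For a radial system each layer contributes R = ln(r_out/r_in)/(2πkL); films add R = 1/(hA).
R_aluminium pipe wall = ln(77.3/75)/(2π×240×1) = 2.003×10^-5 K/W
R_ceramic-fibre blanket = ln(101.3/77.3)/(2π×0.103×1) = 0.4178 K/W
R_calcium silicate = ln(118.3/101.3)/(2π×0.0672×1) = 0.3674 K/W
R_outer film = 1/(h_o·2πr_oL) = 1/(14.3×2π×0.1183×1) = 0.09408 K/W
R_total = 0.8793 K/W
Q = ΔT/R_total = 118/0.8793

q′ ≈ 134 W/m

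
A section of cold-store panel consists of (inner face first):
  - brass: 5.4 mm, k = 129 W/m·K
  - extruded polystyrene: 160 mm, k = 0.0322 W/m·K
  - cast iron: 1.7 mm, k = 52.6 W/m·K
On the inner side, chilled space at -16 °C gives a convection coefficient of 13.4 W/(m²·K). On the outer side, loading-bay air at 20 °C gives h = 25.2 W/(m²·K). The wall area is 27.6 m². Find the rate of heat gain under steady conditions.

Q ≈ 195 W

Using the resistance-network approach (series):
R_inner film = 1/(h_i·A) = 1/(13.4×27.6) = 0.002704 K/W
R_brass = L/(kA) = 0.0054/(129×27.6) = 1.517×10^-6 K/W
R_extruded polystyrene = L/(kA) = 0.16/(0.0322×27.6) = 0.18 K/W
R_cast iron = L/(kA) = 0.0017/(52.6×27.6) = 1.171×10^-6 K/W
R_outer film = 1/(h_o·A) = 1/(25.2×27.6) = 0.001438 K/W
R_total = 0.1842 K/W
Q = ΔT / R_total = 36 / 0.1842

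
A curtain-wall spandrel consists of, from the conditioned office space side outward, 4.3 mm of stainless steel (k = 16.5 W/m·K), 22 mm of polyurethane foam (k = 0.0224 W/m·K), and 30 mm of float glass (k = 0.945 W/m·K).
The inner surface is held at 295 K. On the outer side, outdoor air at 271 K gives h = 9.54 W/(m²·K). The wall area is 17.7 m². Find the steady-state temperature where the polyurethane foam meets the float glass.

T ≈ 274 K

Using the resistance-network approach (series):
R_stainless steel = L/(kA) = 0.0043/(16.5×17.7) = 1.472×10^-5 K/W
R_polyurethane foam = L/(kA) = 0.022/(0.0224×17.7) = 0.05549 K/W
R_float glass = L/(kA) = 0.03/(0.945×17.7) = 0.001794 K/W
R_outer film = 1/(h_o·A) = 1/(9.54×17.7) = 0.005922 K/W
R_total = 0.06322 K/W;  Q = ΔT/R_total = 24/0.06322 = 379.6 W
T_interface = T_inner − Q·ΣR(inner→interface) = 295 − 380×0.0555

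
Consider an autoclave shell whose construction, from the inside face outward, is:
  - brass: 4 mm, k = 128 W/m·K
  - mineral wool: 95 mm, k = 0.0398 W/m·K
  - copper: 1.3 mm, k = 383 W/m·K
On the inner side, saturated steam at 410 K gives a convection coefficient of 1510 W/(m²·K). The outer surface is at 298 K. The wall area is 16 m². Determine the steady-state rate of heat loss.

Q ≈ 751 W

Model the wall as resistances in series:
R_inner film = 1/(h_i·A) = 1/(1510×16) = 4.139×10^-5 K/W
R_brass = L/(kA) = 0.004/(128×16) = 1.953×10^-6 K/W
R_mineral wool = L/(kA) = 0.095/(0.0398×16) = 0.1492 K/W
R_copper = L/(kA) = 0.0013/(383×16) = 2.121×10^-7 K/W
R_total = 0.1492 K/W
Q = ΔT / R_total = 112 / 0.1492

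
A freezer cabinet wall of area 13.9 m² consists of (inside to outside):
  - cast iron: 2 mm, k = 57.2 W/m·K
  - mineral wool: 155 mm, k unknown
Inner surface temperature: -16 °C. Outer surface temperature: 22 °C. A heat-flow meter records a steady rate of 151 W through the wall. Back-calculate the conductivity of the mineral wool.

k ≈ 0.0443 W/(m·K)

Using the resistance-network approach (series):
R_cast iron = L/(kA) = 0.002/(57.2×13.9) = 2.515×10^-6 K/W
Sum of known resistances R_other = 2.515×10^-6 K/W
Total R = ΔT/Q = 38/151 = 0.2517 K/W
R_mineral wool = R_total − R_other = 0.2517 K/W
k = L/(R·A) = 0.155/(0.2517×13.9)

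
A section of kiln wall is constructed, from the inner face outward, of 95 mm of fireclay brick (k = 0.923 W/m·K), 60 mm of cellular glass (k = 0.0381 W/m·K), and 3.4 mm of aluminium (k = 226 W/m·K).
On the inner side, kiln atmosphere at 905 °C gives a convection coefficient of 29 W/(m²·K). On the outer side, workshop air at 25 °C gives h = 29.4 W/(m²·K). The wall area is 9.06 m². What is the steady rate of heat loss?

Q ≈ 4570 W

Treating each layer as a thermal resistance in series:
R_inner film = 1/(h_i·A) = 1/(29×9.06) = 0.003806 K/W
R_fireclay brick = L/(kA) = 0.095/(0.923×9.06) = 0.01136 K/W
R_cellular glass = L/(kA) = 0.06/(0.0381×9.06) = 0.1738 K/W
R_aluminium = L/(kA) = 0.0034/(226×9.06) = 1.661×10^-6 K/W
R_outer film = 1/(h_o·A) = 1/(29.4×9.06) = 0.003754 K/W
R_total = 0.1927 K/W
Q = ΔT / R_total = 880 / 0.1927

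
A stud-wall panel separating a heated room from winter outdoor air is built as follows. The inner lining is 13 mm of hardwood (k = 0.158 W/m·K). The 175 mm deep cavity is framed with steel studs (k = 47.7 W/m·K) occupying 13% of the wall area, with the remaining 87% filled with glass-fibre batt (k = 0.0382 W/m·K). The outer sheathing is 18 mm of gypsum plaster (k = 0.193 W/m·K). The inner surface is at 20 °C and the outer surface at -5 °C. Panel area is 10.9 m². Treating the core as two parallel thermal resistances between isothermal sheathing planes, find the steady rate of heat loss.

Sheathing layers in series; stud and cavity paths in parallel between them.
R_inner = 0.013/(0.158×10.9) = 0.007548 K/W
R_stud  = 0.175/(47.7×0.13×10.9) = 0.002589 K/W
R_cav   = 0.175/(0.0382×0.87×10.9) = 0.4831 K/W
1/R_core = 1/R_stud + 1/R_cav → R_core = 0.002575 K/W
R_outer = 0.018/(0.193×10.9) = 0.008556 K/W
R_total = 0.01868 K/W
Q = ΔT/R_total = 25/0.01868

Q ≈ 1340 W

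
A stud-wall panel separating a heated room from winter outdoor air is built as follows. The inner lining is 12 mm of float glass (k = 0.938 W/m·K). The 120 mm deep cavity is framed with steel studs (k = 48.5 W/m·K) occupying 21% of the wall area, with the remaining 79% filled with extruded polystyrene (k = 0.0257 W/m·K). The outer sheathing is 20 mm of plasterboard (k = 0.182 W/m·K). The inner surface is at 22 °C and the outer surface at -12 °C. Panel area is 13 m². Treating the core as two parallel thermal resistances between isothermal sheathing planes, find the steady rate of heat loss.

Sheathing layers in series; stud and cavity paths in parallel between them.
R_inner = 0.012/(0.938×13) = 9.841×10^-4 K/W
R_stud  = 0.12/(48.5×0.21×13) = 9.063×10^-4 K/W
R_cav   = 0.12/(0.0257×0.79×13) = 0.4547 K/W
1/R_core = 1/R_stud + 1/R_cav → R_core = 9.045×10^-4 K/W
R_outer = 0.02/(0.182×13) = 0.008453 K/W
R_total = 0.01034 K/W
Q = ΔT/R_total = 34/0.01034

Q ≈ 3290 W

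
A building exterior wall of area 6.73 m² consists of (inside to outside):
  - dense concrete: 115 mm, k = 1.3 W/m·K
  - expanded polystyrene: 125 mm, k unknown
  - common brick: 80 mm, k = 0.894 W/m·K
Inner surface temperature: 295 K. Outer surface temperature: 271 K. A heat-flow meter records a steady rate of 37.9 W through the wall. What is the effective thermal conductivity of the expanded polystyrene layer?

k ≈ 0.0306 W/(m·K)

Using the resistance-network approach (series):
R_dense concrete = L/(kA) = 0.115/(1.3×6.73) = 0.01314 K/W
R_common brick = L/(kA) = 0.08/(0.894×6.73) = 0.0133 K/W
Sum of known resistances R_other = 0.02644 K/W
Total R = ΔT/Q = 24/37.9 = 0.6332 K/W
R_expanded polystyrene = R_total − R_other = 0.6068 K/W
k = L/(R·A) = 0.125/(0.6068×6.73)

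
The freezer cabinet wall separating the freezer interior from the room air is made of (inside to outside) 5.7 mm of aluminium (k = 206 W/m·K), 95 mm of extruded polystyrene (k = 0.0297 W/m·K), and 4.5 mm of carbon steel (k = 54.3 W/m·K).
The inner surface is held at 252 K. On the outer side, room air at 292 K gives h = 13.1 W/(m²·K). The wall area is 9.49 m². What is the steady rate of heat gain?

Q ≈ 116 W

Using the resistance-network approach (series):
R_aluminium = L/(kA) = 0.0057/(206×9.49) = 2.916×10^-6 K/W
R_extruded polystyrene = L/(kA) = 0.095/(0.0297×9.49) = 0.3371 K/W
R_carbon steel = L/(kA) = 0.0045/(54.3×9.49) = 8.733×10^-6 K/W
R_outer film = 1/(h_o·A) = 1/(13.1×9.49) = 0.008044 K/W
R_total = 0.3451 K/W
Q = ΔT / R_total = 40 / 0.3451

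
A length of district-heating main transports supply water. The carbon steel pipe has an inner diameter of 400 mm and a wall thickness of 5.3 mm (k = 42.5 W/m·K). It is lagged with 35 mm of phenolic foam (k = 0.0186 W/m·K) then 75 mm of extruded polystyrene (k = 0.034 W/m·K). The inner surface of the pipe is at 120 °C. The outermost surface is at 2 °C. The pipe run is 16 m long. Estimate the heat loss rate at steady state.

Q ≈ 721 W

Treating each annulus and film as a series resistance:
R_carbon steel pipe wall = ln(205.3/200)/(2π×42.5×16) = 6.122×10^-6 K/W
R_phenolic foam = ln(240.3/205.3)/(2π×0.0186×16) = 0.08419 K/W
R_extruded polystyrene = ln(315.3/240.3)/(2π×0.034×16) = 0.07947 K/W
R_total = 0.1637 K/W
Q = ΔT/R_total = 118/0.1637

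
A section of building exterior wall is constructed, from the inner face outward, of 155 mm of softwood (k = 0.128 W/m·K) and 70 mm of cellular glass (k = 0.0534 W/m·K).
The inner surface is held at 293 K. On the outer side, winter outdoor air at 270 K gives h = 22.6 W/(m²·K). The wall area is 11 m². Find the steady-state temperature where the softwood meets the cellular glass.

Model the wall as resistances in series:
R_softwood = L/(kA) = 0.155/(0.128×11) = 0.1101 K/W
R_cellular glass = L/(kA) = 0.07/(0.0534×11) = 0.1192 K/W
R_outer film = 1/(h_o·A) = 1/(22.6×11) = 0.004023 K/W
R_total = 0.2333 K/W;  Q = ΔT/R_total = 23/0.2333 = 98.6 W
T_interface = T_inner − Q·ΣR(inner→interface) = 293 − 98.6×0.1101

T ≈ 282 K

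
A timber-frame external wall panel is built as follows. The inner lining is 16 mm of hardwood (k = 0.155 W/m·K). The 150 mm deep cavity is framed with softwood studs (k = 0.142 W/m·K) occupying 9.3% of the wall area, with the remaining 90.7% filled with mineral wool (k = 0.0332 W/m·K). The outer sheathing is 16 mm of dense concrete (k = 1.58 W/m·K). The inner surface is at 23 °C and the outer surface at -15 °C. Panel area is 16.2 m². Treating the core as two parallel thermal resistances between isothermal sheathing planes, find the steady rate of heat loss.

Sheathing layers in series; stud and cavity paths in parallel between them.
R_inner = 0.016/(0.155×16.2) = 0.006372 K/W
R_stud  = 0.15/(0.142×0.093×16.2) = 0.7011 K/W
R_cav   = 0.15/(0.0332×0.907×16.2) = 0.3075 K/W
1/R_core = 1/R_stud + 1/R_cav → R_core = 0.2137 K/W
R_outer = 0.016/(1.58×16.2) = 6.251×10^-4 K/W
R_total = 0.2207 K/W
Q = ΔT/R_total = 38/0.2207

Q ≈ 172 W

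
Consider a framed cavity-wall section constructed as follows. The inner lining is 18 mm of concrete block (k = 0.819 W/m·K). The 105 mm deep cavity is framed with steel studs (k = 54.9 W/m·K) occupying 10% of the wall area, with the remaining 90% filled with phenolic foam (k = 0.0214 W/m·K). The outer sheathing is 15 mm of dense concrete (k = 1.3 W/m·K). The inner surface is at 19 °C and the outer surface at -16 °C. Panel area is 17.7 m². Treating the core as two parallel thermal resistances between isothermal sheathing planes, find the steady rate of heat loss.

Q ≈ 11800 W

Sheathing layers in series; stud and cavity paths in parallel between them.
R_inner = 0.018/(0.819×17.7) = 0.001242 K/W
R_stud  = 0.105/(54.9×0.1×17.7) = 0.001081 K/W
R_cav   = 0.105/(0.0214×0.9×17.7) = 0.308 K/W
1/R_core = 1/R_stud + 1/R_cav → R_core = 0.001077 K/W
R_outer = 0.015/(1.3×17.7) = 6.519×10^-4 K/W
R_total = 0.00297 K/W
Q = ΔT/R_total = 35/0.00297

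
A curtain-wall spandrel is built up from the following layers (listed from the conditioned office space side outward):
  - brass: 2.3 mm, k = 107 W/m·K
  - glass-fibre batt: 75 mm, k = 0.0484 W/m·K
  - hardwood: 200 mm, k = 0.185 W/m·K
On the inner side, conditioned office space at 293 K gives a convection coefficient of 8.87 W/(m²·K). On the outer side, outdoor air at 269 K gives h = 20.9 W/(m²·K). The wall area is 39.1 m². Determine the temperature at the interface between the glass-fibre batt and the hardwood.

T ≈ 279 K

Treating each layer as a thermal resistance in series:
R_inner film = 1/(h_i·A) = 1/(8.87×39.1) = 0.002883 K/W
R_brass = L/(kA) = 0.0023/(107×39.1) = 5.498×10^-7 K/W
R_glass-fibre batt = L/(kA) = 0.075/(0.0484×39.1) = 0.03963 K/W
R_hardwood = L/(kA) = 0.2/(0.185×39.1) = 0.02765 K/W
R_outer film = 1/(h_o·A) = 1/(20.9×39.1) = 0.001224 K/W
R_total = 0.07139 K/W;  Q = ΔT/R_total = 24/0.07139 = 336.2 W
T_interface = T_inner − Q·ΣR(inner→interface) = 293 − 336×0.04252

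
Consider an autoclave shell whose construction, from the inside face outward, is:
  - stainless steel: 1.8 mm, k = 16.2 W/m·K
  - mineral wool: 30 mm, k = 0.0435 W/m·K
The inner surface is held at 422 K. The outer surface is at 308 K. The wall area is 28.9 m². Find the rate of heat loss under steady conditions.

Thermal resistances in series:
R_stainless steel = L/(kA) = 0.0018/(16.2×28.9) = 3.845×10^-6 K/W
R_mineral wool = L/(kA) = 0.03/(0.0435×28.9) = 0.02386 K/W
R_total = 0.02387 K/W
Q = ΔT / R_total = 114 / 0.02387

Q ≈ 4780 W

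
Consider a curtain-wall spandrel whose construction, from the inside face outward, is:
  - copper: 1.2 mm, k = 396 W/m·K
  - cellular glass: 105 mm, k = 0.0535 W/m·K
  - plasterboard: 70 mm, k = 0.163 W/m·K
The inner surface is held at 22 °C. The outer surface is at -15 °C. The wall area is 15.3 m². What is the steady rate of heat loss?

Q ≈ 237 W

Treating each layer as a thermal resistance in series:
R_copper = L/(kA) = 0.0012/(396×15.3) = 1.981×10^-7 K/W
R_cellular glass = L/(kA) = 0.105/(0.0535×15.3) = 0.1283 K/W
R_plasterboard = L/(kA) = 0.07/(0.163×15.3) = 0.02807 K/W
R_total = 0.1563 K/W
Q = ΔT / R_total = 37 / 0.1563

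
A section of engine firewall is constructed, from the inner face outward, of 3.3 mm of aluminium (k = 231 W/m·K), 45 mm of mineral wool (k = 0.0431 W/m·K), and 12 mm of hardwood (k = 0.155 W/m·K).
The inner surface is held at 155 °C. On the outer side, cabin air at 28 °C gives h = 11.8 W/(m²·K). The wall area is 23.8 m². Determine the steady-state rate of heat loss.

Model the wall as resistances in series:
R_aluminium = L/(kA) = 0.0033/(231×23.8) = 6.002×10^-7 K/W
R_mineral wool = L/(kA) = 0.045/(0.0431×23.8) = 0.04387 K/W
R_hardwood = L/(kA) = 0.012/(0.155×23.8) = 0.003253 K/W
R_outer film = 1/(h_o·A) = 1/(11.8×23.8) = 0.003561 K/W
R_total = 0.05068 K/W
Q = ΔT / R_total = 127 / 0.05068

Q ≈ 2510 W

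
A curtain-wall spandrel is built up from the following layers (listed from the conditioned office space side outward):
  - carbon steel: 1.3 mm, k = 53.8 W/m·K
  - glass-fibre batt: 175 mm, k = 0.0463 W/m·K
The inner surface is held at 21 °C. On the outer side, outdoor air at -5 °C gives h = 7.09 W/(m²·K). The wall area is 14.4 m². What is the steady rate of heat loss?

Q ≈ 95.5 W

Thermal resistances in series:
R_carbon steel = L/(kA) = 0.0013/(53.8×14.4) = 1.678×10^-6 K/W
R_glass-fibre batt = L/(kA) = 0.175/(0.0463×14.4) = 0.2625 K/W
R_outer film = 1/(h_o·A) = 1/(7.09×14.4) = 0.009795 K/W
R_total = 0.2723 K/W
Q = ΔT / R_total = 26 / 0.2723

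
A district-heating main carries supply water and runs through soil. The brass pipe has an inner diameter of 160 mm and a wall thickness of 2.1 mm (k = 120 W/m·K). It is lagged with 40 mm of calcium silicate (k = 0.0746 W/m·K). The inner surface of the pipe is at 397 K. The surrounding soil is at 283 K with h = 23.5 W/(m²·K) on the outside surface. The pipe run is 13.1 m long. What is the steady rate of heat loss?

Treating each annulus and film as a series resistance:
R_brass pipe wall = ln(82.1/80)/(2π×120×13.1) = 2.623×10^-6 K/W
R_calcium silicate = ln(122.1/82.1)/(2π×0.0746×13.1) = 0.06464 K/W
R_outer film = 1/(h_o·2πr_oL) = 1/(23.5×2π×0.1221×13.1) = 0.004234 K/W
R_total = 0.06888 K/W
Q = ΔT/R_total = 114/0.06888

Q ≈ 1660 W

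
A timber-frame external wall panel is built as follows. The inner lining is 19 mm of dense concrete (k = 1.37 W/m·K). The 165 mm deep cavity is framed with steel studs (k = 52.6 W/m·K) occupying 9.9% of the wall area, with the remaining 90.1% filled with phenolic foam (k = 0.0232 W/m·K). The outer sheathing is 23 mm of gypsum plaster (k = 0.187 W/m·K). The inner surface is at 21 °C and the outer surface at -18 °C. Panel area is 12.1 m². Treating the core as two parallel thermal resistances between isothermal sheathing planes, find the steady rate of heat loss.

Sheathing layers in series; stud and cavity paths in parallel between them.
R_inner = 0.019/(1.37×12.1) = 0.001146 K/W
R_stud  = 0.165/(52.6×0.099×12.1) = 0.002619 K/W
R_cav   = 0.165/(0.0232×0.901×12.1) = 0.6524 K/W
1/R_core = 1/R_stud + 1/R_cav → R_core = 0.002608 K/W
R_outer = 0.023/(0.187×12.1) = 0.01016 K/W
R_total = 0.01392 K/W
Q = ΔT/R_total = 39/0.01392

Q ≈ 2800 W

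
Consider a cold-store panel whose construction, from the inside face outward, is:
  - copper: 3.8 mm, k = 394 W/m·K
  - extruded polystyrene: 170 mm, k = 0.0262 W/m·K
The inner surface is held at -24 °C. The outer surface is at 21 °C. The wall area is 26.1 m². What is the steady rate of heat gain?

Model the wall as resistances in series:
R_copper = L/(kA) = 0.0038/(394×26.1) = 3.695×10^-7 K/W
R_extruded polystyrene = L/(kA) = 0.17/(0.0262×26.1) = 0.2486 K/W
R_total = 0.2486 K/W
Q = ΔT / R_total = 45 / 0.2486

Q ≈ 181 W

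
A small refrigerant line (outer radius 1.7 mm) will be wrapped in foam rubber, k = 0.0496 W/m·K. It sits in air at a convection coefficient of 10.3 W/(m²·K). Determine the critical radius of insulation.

r_cr ≈ 4.82 mm

For a cylinder r_cr = k/h = 0.0496/10.3
r_cr = 4.82 mm; since the bare radius (1.7 mm) is below r_cr, adding a thin layer of insulation will *increase* heat loss.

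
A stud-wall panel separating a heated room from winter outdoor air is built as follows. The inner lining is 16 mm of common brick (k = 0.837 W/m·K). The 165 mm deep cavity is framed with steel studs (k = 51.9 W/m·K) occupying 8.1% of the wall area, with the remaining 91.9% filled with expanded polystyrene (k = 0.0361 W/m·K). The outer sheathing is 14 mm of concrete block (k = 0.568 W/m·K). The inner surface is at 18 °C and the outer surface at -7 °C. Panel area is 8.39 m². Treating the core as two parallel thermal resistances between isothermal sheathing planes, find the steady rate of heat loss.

Sheathing layers in series; stud and cavity paths in parallel between them.
R_inner = 0.016/(0.837×8.39) = 0.002278 K/W
R_stud  = 0.165/(51.9×0.081×8.39) = 0.004678 K/W
R_cav   = 0.165/(0.0361×0.919×8.39) = 0.5928 K/W
1/R_core = 1/R_stud + 1/R_cav → R_core = 0.004641 K/W
R_outer = 0.014/(0.568×8.39) = 0.002938 K/W
R_total = 0.009858 K/W
Q = ΔT/R_total = 25/0.009858

Q ≈ 2540 W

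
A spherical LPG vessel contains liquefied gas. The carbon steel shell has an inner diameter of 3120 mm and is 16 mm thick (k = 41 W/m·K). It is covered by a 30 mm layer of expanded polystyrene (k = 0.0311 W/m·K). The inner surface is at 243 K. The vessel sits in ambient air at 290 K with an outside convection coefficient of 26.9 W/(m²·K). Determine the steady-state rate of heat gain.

Q ≈ 1490 W

For a spherical shell R = (1/r₁ − 1/r₂)/(4πk); film R = 1/(h·4πr²). In series:
R_carbon steel shell = (1/1.56 − 1/1.576)/(4π×41) = 1.263×10^-5 K/W
R_expanded polystyrene = (1/1.576 − 1/1.606)/(4π×0.0311) = 0.03033 K/W
R_outer film = 1/(h·4πr_o²) = 1/(26.9×4π×1.606²) = 0.001147 K/W
R_total = 0.03149 K/W
Q = ΔT/R_total = 47/0.03149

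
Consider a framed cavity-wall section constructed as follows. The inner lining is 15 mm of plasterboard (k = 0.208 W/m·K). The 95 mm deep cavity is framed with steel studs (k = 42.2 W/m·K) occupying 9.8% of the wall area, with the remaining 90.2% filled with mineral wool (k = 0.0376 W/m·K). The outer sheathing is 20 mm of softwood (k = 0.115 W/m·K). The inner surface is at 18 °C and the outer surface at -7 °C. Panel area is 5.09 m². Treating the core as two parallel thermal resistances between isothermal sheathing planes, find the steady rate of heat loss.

Sheathing layers in series; stud and cavity paths in parallel between them.
R_inner = 0.015/(0.208×5.09) = 0.01417 K/W
R_stud  = 0.095/(42.2×0.098×5.09) = 0.004513 K/W
R_cav   = 0.095/(0.0376×0.902×5.09) = 0.5503 K/W
1/R_core = 1/R_stud + 1/R_cav → R_core = 0.004476 K/W
R_outer = 0.02/(0.115×5.09) = 0.03417 K/W
R_total = 0.05281 K/W
Q = ΔT/R_total = 25/0.05281

Q ≈ 473 W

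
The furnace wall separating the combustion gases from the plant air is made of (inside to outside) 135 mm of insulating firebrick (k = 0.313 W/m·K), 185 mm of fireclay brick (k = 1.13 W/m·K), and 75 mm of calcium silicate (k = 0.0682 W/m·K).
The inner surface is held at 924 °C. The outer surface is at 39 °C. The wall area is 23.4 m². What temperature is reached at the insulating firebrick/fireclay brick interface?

T ≈ 699 °C

Series thermal resistances:
R_insulating firebrick = L/(kA) = 0.135/(0.313×23.4) = 0.01843 K/W
R_fireclay brick = L/(kA) = 0.185/(1.13×23.4) = 0.006996 K/W
R_calcium silicate = L/(kA) = 0.075/(0.0682×23.4) = 0.047 K/W
R_total = 0.07242 K/W;  Q = ΔT/R_total = 885/0.07242 = 12220 W
T_interface = T_inner − Q·ΣR(inner→interface) = 924 − 12200×0.01843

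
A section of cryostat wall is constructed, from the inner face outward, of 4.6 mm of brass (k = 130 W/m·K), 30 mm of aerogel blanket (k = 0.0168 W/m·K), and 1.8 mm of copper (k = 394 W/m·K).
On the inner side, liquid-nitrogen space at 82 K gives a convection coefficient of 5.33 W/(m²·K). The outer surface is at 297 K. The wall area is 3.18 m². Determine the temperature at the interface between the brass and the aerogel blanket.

Thermal resistances in series:
R_inner film = 1/(h_i·A) = 1/(5.33×3.18) = 0.059 K/W
R_brass = L/(kA) = 0.0046/(130×3.18) = 1.113×10^-5 K/W
R_aerogel blanket = L/(kA) = 0.03/(0.0168×3.18) = 0.5615 K/W
R_copper = L/(kA) = 0.0018/(394×3.18) = 1.437×10^-6 K/W
R_total = 0.6206 K/W;  Q = ΔT/R_total = 215/0.6206 = 346.5 W
T_interface = T_inner + Q·ΣR(inner→interface) = 82 + 346×0.05901

T ≈ 102 K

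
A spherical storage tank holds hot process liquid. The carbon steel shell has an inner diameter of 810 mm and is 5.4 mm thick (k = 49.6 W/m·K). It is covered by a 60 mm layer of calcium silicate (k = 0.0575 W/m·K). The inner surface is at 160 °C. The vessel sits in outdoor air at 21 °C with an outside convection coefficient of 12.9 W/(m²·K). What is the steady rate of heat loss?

Radial (spherical) resistances in series:
R_carbon steel shell = (1/0.405 − 1/0.4104)/(4π×49.6) = 5.212×10^-5 K/W
R_calcium silicate = (1/0.4104 − 1/0.4704)/(4π×0.0575) = 0.4301 K/W
R_outer film = 1/(h·4πr_o²) = 1/(12.9×4π×0.4704²) = 0.02788 K/W
R_total = 0.4581 K/W
Q = ΔT/R_total = 139/0.4581

Q ≈ 303 W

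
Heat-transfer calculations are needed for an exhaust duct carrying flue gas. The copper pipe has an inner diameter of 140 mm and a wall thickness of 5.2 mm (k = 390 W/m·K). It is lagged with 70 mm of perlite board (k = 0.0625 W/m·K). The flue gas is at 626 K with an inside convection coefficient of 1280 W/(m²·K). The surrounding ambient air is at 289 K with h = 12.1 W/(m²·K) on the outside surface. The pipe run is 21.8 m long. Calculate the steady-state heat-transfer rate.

Cylindrical conduction, so R = ln(r₂/r₁)/(2πkL) per layer, in series:
R_inner film = 1/(h_i·2πr₁L) = 1/(1280×2π×0.07×21.8) = 8.148×10^-5 K/W
R_copper pipe wall = ln(75.2/70)/(2π×390×21.8) = 1.341×10^-6 K/W
R_perlite board = ln(145.2/75.2)/(2π×0.0625×21.8) = 0.07686 K/W
R_outer film = 1/(h_o·2πr_oL) = 1/(12.1×2π×0.1452×21.8) = 0.004155 K/W
R_total = 0.0811 K/W
Q = ΔT/R_total = 337/0.0811

Q ≈ 4160 W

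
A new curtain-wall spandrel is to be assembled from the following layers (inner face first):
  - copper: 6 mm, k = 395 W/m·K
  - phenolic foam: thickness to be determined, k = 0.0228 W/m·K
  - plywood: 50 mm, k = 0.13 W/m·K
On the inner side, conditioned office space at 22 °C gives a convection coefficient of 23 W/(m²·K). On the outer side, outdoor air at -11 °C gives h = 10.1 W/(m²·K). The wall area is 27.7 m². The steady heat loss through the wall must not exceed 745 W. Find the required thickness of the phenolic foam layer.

L ≈ 16 mm

Series thermal resistances:
R_inner film = 1/(h_i·A) = 1/(23×27.7) = 0.00157 K/W
R_copper = L/(kA) = 0.006/(395×27.7) = 5.484×10^-7 K/W
R_plywood = L/(kA) = 0.05/(0.13×27.7) = 0.01389 K/W
R_outer film = 1/(h_o·A) = 1/(10.1×27.7) = 0.003574 K/W
Sum of the known resistances R_other = 0.01903 K/W
Required total resistance R_tot = ΔT/Q_allow = 33/745 = 0.0443 K/W
R_phenolic foam = R_tot − R_other = 0.02527 K/W
L = R·k·A = 0.02527×0.0228×27.7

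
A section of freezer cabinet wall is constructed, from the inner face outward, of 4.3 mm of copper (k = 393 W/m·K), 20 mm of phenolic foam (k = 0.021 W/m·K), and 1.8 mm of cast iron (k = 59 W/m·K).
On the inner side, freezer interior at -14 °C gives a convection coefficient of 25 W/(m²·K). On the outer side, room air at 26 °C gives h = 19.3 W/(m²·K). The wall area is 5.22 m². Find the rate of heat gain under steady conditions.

Q ≈ 200 W

Treating each layer as a thermal resistance in series:
R_inner film = 1/(h_i·A) = 1/(25×5.22) = 0.007663 K/W
R_copper = L/(kA) = 0.0043/(393×5.22) = 2.096×10^-6 K/W
R_phenolic foam = L/(kA) = 0.02/(0.021×5.22) = 0.1824 K/W
R_cast iron = L/(kA) = 0.0018/(59×5.22) = 5.845×10^-6 K/W
R_outer film = 1/(h_o·A) = 1/(19.3×5.22) = 0.009926 K/W
R_total = 0.2 K/W
Q = ΔT / R_total = 40 / 0.2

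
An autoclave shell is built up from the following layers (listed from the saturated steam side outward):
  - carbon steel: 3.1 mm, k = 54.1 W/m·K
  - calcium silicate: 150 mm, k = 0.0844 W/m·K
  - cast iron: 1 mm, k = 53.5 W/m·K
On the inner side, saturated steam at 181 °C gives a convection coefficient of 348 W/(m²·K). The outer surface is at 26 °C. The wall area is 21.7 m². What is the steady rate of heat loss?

Model the wall as resistances in series:
R_inner film = 1/(h_i·A) = 1/(348×21.7) = 1.324×10^-4 K/W
R_carbon steel = L/(kA) = 0.0031/(54.1×21.7) = 2.641×10^-6 K/W
R_calcium silicate = L/(kA) = 0.15/(0.0844×21.7) = 0.0819 K/W
R_cast iron = L/(kA) = 0.001/(53.5×21.7) = 8.614×10^-7 K/W
R_total = 0.08204 K/W
Q = ΔT / R_total = 155 / 0.08204

Q ≈ 1890 W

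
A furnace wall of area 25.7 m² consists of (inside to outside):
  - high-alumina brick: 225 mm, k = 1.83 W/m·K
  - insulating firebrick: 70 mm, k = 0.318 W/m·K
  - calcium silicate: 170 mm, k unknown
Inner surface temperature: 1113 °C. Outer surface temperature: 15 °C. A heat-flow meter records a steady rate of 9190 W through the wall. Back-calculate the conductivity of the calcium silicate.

k ≈ 0.0623 W/(m·K)

Model the wall as resistances in series:
R_high-alumina brick = L/(kA) = 0.225/(1.83×25.7) = 0.004784 K/W
R_insulating firebrick = L/(kA) = 0.07/(0.318×25.7) = 0.008565 K/W
Sum of known resistances R_other = 0.01335 K/W
Total R = ΔT/Q = 1098/9190 = 0.1195 K/W
R_calcium silicate = R_total − R_other = 0.1061 K/W
k = L/(R·A) = 0.17/(0.1061×25.7)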